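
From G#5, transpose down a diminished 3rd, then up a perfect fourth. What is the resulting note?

Down a diminished third from G#5: E##5 (2 semitones down).
E##5 up a perfect fourth → A##5 (5 semitones).

A##5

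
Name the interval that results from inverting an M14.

minor second

First reduce the compound major fourteenth to its simple form, a major seventh.
The rule of nine gives the new number: 9 − 7 = 2, so a seventh becomes a second.
The quality also flips — major becomes minor — giving a minor second.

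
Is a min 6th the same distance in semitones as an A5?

Yes

A minor sixth spans 8 semitones, and an augmented fifth also spans 8 semitones — they're enharmonic.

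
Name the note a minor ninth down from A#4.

The ninth's letter: A down two letter names plus an octave → G.
A minor ninth spans 13 semitones, so from A#4 the target pitch is G##3.

G##3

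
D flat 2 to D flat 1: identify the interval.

P8

Descending from Db2 to Db1 is the same interval as ascending Db1 to Db2.
D to D is the same letter name, plus an octave, so the interval is some kind of octave.
Db1 to Db2 is 12 semitones, matching the perfect octave exactly, so the quality is perfect.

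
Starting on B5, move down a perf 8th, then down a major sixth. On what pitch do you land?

Down a perfect octave from B5: B4 (12 semitones down).
B4 down a major sixth → D4 (9 semitones).

D4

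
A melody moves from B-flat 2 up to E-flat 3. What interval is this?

B to E spans four letter names (B-C-D-E) — that makes it a fourth of some quality.
Bb2 to Eb3 is 5 semitones, matching the perfect fourth exactly, so the quality is perfect.

perfect fourth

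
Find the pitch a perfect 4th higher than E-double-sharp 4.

Counting four letter names up from E lands on A.
Moving 5 semitones up from E##4 (the size of a perfect fourth) reaches A##4.

A-double-sharp 4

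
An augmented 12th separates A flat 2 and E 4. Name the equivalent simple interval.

augmented 5th

Take out an octave (7 from the number): 12 − 7 = 5.
Quality carries through unchanged, so the simple form is an augmented fifth.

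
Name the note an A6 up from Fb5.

D6

The sixth takes the letter from F up to D.
An augmented sixth is 10 semitones; 10 semitones up from Fb5 gives D6.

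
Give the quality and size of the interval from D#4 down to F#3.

Descending from D#4 to F#3 is the same interval as ascending F#3 to D#4.
F to D spans six letter names (F-G-A-B-C-D): a sixth.
Counting semitones, F#3→D#4 is 9, which is the major sixth.

major 6th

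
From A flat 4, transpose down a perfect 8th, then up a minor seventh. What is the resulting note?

G flat 4

A perfect octave down from Ab4 is Ab3.
Ab3 up a minor seventh → Gb4 (10 semitones).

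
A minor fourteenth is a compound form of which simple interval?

Subtracting seven from the interval number removes an octave: 14 − 7 = 7.
So a minor fourteenth is an octave plus a minor seventh. The quality is unchanged.

m7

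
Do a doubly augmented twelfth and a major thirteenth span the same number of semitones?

Yes

A doubly augmented twelfth spans 21 semitones, and a major thirteenth also spans 21 semitones — they're enharmonic.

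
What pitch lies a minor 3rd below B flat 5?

G 5

Counting three letter names down from B lands on G.
Moving 3 semitones down from Bb5 (the size of a minor third) reaches G5.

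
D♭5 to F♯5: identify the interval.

augmented third

D to F spans three letter names (D-E-F) — that makes it a third of some quality.
Db5 to F#5 spans 5 semitones — one semitone wider than the major third (4) — giving an augmented third.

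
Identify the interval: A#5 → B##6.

A to B spans two letter names (A-B), plus an octave, so the interval is some kind of ninth.
A#5 to B##6 spans 15 semitones — one semitone wider than the major ninth (14) — giving an augmented ninth.
(Equivalently, a compound augmented second: an augmented second plus an octave.)

augmented 9th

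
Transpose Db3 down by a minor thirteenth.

Six letters down from D (plus an octave) reaches F.
A minor thirteenth spans 20 semitones, so from Db3 the target pitch is F1.

F1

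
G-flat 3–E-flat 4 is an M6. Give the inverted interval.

minor 3rd

Inverted interval numbers add to nine, so a sixth pairs with a third (6 + 3 = 9).
And major becomes minor under inversion, so we get a minor third.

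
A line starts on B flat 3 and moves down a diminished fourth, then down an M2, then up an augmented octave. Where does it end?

E sharp 4

Bb3 down a diminished fourth → F#3 (4 semitones).
Down a major second from F#3: E3 (2 semitones down).
An augmented octave up from E3 is E#4.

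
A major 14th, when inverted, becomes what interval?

m2

First reduce the compound major fourteenth to its simple form, a major seventh.
Interval numbers invert to sum to nine: 7 + 2 = 9, so a seventh inverts to a second.
Quality inverts too: major becomes minor. That makes the inversion a minor second.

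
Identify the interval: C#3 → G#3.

perfect fifth

C to G spans five letter names (C-D-E-F-G) — that makes it a fifth of some quality.
Counting semitones, C#3→G#3 is 7, which is the perfect fifth.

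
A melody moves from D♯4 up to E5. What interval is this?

D to E spans two letter names (D-E), plus an octave — that makes it a ninth of some quality.
At 13 semitones, D#4→E5 falls one short of a major ninth: minor.
(Equivalently, a compound minor second: a minor second plus an octave.)

minor ninth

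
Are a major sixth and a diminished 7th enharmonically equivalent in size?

Yes

A major sixth = 9 semitones = a diminished seventh; enharmonically equal.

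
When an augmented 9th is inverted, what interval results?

First reduce the compound augmented ninth to its simple form, an augmented second.
The rule of nine gives the new number: 9 − 2 = 7, so a second becomes a seventh.
Quality inverts too: augmented becomes diminished. That makes the inversion a diminished seventh.

diminished seventh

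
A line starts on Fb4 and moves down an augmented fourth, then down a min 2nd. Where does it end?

Bbb3

An augmented fourth down from Fb4 is Cbb4.
A minor second down from Cbb4 is Bbb3.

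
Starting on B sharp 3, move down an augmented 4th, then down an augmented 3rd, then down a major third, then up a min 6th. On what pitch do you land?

B#3 down an augmented fourth → F#3 (6 semitones).
F#3 down an augmented third → Db3 (5 semitones).
Down a major third from Db3: Bbb2 (4 semitones down).
A minor sixth up from Bbb2 is Gbb3.

G double-flat 3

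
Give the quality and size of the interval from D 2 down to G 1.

P5

Descending from D2 to G1 is the same interval as ascending G1 to D2.
G to D spans five letter names (G-A-B-C-D): a fifth.
The perfect fifth spans 7 semitones, and G1 to D2 is exactly 7 semitones — so this is a perfect fifth.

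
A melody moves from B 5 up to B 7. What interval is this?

perfect fifteenth

B to B is the same letter name, plus 2 octaves: a fifteenth.
B5 to B7 is 24 semitones, matching the perfect fifteenth exactly, so the quality is perfect.
(Equivalently, a compound perfect octave: a perfect octave plus an octave.)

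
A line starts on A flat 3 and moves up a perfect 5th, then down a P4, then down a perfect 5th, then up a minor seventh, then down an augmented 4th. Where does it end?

A double-flat 3

Ab3 up a perfect fifth → Eb4 (7 semitones).
A perfect fourth down from Eb4 is Bb3.
Down a perfect fifth from Bb3: Eb3 (7 semitones down).
Up a minor seventh from Eb3: Db4 (10 semitones up).
Db4 down an augmented fourth → Abb3 (6 semitones).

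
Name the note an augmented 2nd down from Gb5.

Fbb5

The second takes the letter from G down to F.
Moving 3 semitones down from Gb5 (the size of an augmented second) reaches Fbb5.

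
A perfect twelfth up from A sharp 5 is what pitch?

Five letters up from A (plus an octave) reaches E.
A perfect twelfth is 19 semitones; 19 semitones up from A#5 gives E#7.

E sharp 7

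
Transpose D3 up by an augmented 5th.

A#3

Counting five letter names up from D lands on A.
An augmented fifth is 8 semitones; 8 semitones up from D3 gives A#3.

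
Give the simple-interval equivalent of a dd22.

Each octave removed subtracts seven from the number: 22 − 14 = 8.
That makes a doubly diminished twenty-second a compound doubly diminished octave — 2 octaves plus a doubly diminished octave.

doubly diminished octave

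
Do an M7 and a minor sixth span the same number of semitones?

No

A major seventh is 11 semitones but a minor sixth is 8 semitones — different sizes.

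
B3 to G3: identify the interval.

Descending from B3 to G3 is the same interval as ascending G3 to B3.
G to B spans three letter names (G-A-B) — that makes it a third of some quality.
Counting semitones, G3→B3 is 4, which is the major third.

major third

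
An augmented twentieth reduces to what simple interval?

A6

Take out 2 octaves (14 from the number): 20 − 14 = 6.
So an augmented twentieth is 2 octaves plus an augmented sixth. The quality is unchanged.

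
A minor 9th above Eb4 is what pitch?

Two letters up from E (plus an octave) reaches F.
A minor ninth spans 13 semitones, so from Eb4 the target pitch is Fb5.

Fb5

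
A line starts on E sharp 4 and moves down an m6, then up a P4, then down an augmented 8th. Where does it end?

C sharp 3

A minor sixth down from E#4 is G##3.
A perfect fourth up from G##3 is C##4.
Down an augmented octave from C##4: C#3 (13 semitones down).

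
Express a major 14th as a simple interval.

major 7th

Subtracting seven from the interval number removes an octave: 14 − 7 = 7.
Quality carries through unchanged, so the simple form is a major seventh.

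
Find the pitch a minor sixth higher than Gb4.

Counting six letter names up from G lands on E.
A minor sixth is 8 semitones; 8 semitones up from Gb4 gives Ebb5.

Ebb5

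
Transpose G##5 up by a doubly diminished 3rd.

Bb5

The third takes the letter from G up to B.
A doubly diminished third spans 1 semitone, so from G##5 the target pitch is Bb5.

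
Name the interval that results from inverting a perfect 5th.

P4

The rule of nine gives the new number: 9 − 5 = 4, so a fifth becomes a fourth.
Quality inverts too: perfect stays perfect. That makes the inversion a perfect fourth.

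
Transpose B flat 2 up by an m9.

C flat 4

Counting two letter names plus an octave up from B lands on C.
A minor ninth spans 13 semitones, so from Bb2 the target pitch is Cb4.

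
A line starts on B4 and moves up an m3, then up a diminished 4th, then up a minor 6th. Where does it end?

Up a minor third from B4: D5 (3 semitones up).
A diminished fourth up from D5 is Gb5.
Up a minor sixth from Gb5: Ebb6 (8 semitones up).

Ebb6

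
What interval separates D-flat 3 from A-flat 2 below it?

Descending from Db3 to Ab2 is the same interval as ascending Ab2 to Db3.
A to D spans four letter names (A-B-C-D): a fourth.
Counting semitones, Ab2→Db3 is 5, which is the perfect fourth.

perfect 4th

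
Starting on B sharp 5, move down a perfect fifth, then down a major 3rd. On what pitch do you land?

C sharp 5

Down a perfect fifth from B#5: E#5 (7 semitones down).
E#5 down a major third → C#5 (4 semitones).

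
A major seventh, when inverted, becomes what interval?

minor second

The rule of nine gives the new number: 9 − 7 = 2, so a seventh becomes a second.
And major becomes minor under inversion, so we get a minor second.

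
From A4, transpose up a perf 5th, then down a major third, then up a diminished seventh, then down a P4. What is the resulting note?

Fb5

Up a perfect fifth from A4: E5 (7 semitones up).
A major third down from E5 is C5.
Up a diminished seventh from C5: Bbb5 (9 semitones up).
Bbb5 down a perfect fourth → Fb5 (5 semitones).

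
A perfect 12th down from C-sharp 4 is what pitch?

F-sharp 2

The twelfth's letter: C down five letter names plus an octave → F.
A perfect twelfth spans 19 semitones, so from C#4 the target pitch is F#2.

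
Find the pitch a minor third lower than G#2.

Counting three letter names down from G lands on E.
A minor third is 3 semitones; 3 semitones down from G#2 gives E#2.

E#2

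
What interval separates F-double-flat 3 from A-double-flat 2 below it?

Descending from Fbb3 to Abb2 is the same interval as ascending Abb2 to Fbb3.
A to F spans six letter names (A-B-C-D-E-F) — that makes it a sixth of some quality.
A major sixth would be 9 semitones, but Abb2 to Fbb3 is 8 — one semitone narrower, making it a minor sixth.

minor 6th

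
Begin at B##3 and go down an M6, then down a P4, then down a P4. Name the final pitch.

Down a major sixth from B##3: D##3 (9 semitones down).
A perfect fourth down from D##3 is A##2.
A perfect fourth down from A##2 is E##2.

E##2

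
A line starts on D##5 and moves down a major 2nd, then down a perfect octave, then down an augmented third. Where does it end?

A3

Down a major second from D##5: C##5 (2 semitones down).
Down a perfect octave from C##5: C##4 (12 semitones down).
An augmented third down from C##4 is A3.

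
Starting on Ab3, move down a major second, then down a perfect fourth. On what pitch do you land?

Db3

A major second down from Ab3 is Gb3.
Gb3 down a perfect fourth → Db3 (5 semitones).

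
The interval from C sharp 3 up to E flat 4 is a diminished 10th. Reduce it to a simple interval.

Each octave removed subtracts seven from the number: 10 − 7 = 3.
That makes a diminished tenth a compound diminished third — an octave plus a diminished third.

diminished third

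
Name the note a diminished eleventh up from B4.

Eb6

Four letters up from B (plus an octave) reaches E.
A diminished eleventh spans 16 semitones, so from B4 the target pitch is Eb6.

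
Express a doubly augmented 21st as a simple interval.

doubly augmented seventh

Take out 2 octaves (14 from the number): 21 − 14 = 7.
So a doubly augmented twenty-first is 2 octaves plus a doubly augmented seventh. The quality is unchanged.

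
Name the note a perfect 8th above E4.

An octave keeps the letter name E, an octave up from E.
Moving 12 semitones up from E4 (the size of a perfect octave) reaches E5.

E5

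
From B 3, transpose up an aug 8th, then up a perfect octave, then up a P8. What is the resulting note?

B sharp 6

B3 up an augmented octave → B#4 (13 semitones).
Up a perfect octave from B#4: B#5 (12 semitones up).
A perfect octave up from B#5 is B#6.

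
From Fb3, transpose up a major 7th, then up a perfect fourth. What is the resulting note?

Ab4

A major seventh up from Fb3 is Eb4.
A perfect fourth up from Eb4 is Ab4.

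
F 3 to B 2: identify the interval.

Descending from F3 to B2 is the same interval as ascending B2 to F3.
B to F spans five letter names (B-C-D-E-F), so the interval is some kind of fifth.
The perfect fifth is 7 semitones; here we have 6, one semitone narrower: diminished.

diminished 5th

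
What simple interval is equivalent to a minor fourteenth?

minor seventh

Each octave removed subtracts seven from the number: 14 − 7 = 7.
That makes a minor fourteenth a compound minor seventh — an octave plus a minor seventh.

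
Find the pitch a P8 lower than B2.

An octave keeps the letter name B, an octave down from B.
A perfect octave is 12 semitones; 12 semitones down from B2 gives B1.

B1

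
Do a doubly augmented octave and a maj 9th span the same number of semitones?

Yes

A doubly augmented octave = 14 semitones = a major ninth; enharmonically equal.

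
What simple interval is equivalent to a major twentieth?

M6

Each octave removed subtracts seven from the number: 20 − 14 = 6.
That makes a major twentieth a compound major sixth — 2 octaves plus a major sixth.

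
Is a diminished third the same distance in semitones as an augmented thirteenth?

No

A diminished third spans 2 semitones; an augmented thirteenth spans 22 semitones. They differ by 20.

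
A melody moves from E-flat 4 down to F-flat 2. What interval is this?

major 14th

Descending from Eb4 to Fb2 is the same interval as ascending Fb2 to Eb4.
F to E spans seven letter names (F-G-A-B-C-D-E), plus an octave: a fourteenth.
Counting semitones, Fb2→Eb4 is 23, which is the major fourteenth.
(Equivalently, a compound major seventh: a major seventh plus an octave.)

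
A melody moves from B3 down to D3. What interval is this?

Descending from B3 to D3 is the same interval as ascending D3 to B3.
D to B spans six letter names (D-E-F-G-A-B) — that makes it a sixth of some quality.
D3 to B3 is 9 semitones, matching the major sixth exactly, so the quality is major.

major sixth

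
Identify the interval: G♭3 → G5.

augmented 15th

G to G is the same letter name, plus 2 octaves, so the interval is some kind of fifteenth.
A perfect fifteenth would be 24 semitones; Gb3 to G5 is 25, one semitone wider, so the interval is augmented.
(Equivalently, a compound augmented octave: an augmented octave plus an octave.)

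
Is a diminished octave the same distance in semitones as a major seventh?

Yes

A diminished octave = 11 semitones = a major seventh; enharmonically equal.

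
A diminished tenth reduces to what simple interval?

Each octave removed subtracts seven from the number: 10 − 7 = 3.
That makes a diminished tenth a compound diminished third — an octave plus a diminished third.

diminished 3rd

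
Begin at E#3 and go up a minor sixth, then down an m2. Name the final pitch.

E#3 up a minor sixth → C#4 (8 semitones).
Down a minor second from C#4: B#3 (1 semitone down).

B#3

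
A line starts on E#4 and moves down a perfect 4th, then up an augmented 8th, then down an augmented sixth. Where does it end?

D#4

Down a perfect fourth from E#4: B#3 (5 semitones down).
Up an augmented octave from B#3: B##4 (13 semitones up).
Down an augmented sixth from B##4: D#4 (10 semitones down).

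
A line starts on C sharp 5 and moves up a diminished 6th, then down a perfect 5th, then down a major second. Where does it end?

C#5 up a diminished sixth → Ab5 (7 semitones).
Down a perfect fifth from Ab5: Db5 (7 semitones down).
A major second down from Db5 is Cb5.

C flat 5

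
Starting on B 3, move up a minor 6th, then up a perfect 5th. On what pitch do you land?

D 5

A minor sixth up from B3 is G4.
Up a perfect fifth from G4: D5 (7 semitones up).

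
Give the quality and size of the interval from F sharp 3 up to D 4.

minor 6th

F to D spans six letter names (F-G-A-B-C-D), so the interval is some kind of sixth.
At 8 semitones, F#3→D4 falls one short of a major sixth: minor.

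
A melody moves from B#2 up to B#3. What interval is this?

B to B is the same letter name, plus an octave — that makes it an octave of some quality.
The perfect octave spans 12 semitones, and B#2 to B#3 is exactly 12 semitones — so this is a perfect octave.

perfect octave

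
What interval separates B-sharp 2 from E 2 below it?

A5

Descending from B#2 to E2 is the same interval as ascending E2 to B#2.
E to B spans five letter names (E-F-G-A-B), so the interval is some kind of fifth.
A perfect fifth would be 7 semitones; E2 to B#2 is 8, one semitone wider, so the interval is augmented.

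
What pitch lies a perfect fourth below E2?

The fourth takes the letter from E down to B.
Moving 5 semitones down from E2 (the size of a perfect fourth) reaches B1.

B1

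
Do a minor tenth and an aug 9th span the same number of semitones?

Yes

A minor tenth = 15 semitones = an augmented ninth; enharmonically equal.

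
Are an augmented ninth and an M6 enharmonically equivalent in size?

No

An augmented ninth is 15 semitones but a major sixth is 9 semitones — different sizes.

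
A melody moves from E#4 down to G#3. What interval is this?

major 6th

Descending from E#4 to G#3 is the same interval as ascending G#3 to E#4.
G to E spans six letter names (G-A-B-C-D-E) — that makes it a sixth of some quality.
The major sixth spans 9 semitones, and G#3 to E#4 is exactly 9 semitones — so this is a major sixth.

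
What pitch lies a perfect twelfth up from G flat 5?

D flat 7

Five letters up from G (plus an octave) reaches D.
A perfect twelfth spans 19 semitones, so from Gb5 the target pitch is Db7.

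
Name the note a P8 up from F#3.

The letter stays F (same as the start), shifted an octave up.
Moving 12 semitones up from F#3 (the size of a perfect octave) reaches F#4.

F#4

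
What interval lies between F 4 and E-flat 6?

F to E spans seven letter names (F-G-A-B-C-D-E), plus an octave, so the interval is some kind of fourteenth.
At 22 semitones, F4→Eb6 falls one short of a major fourteenth: minor.
(Equivalently, a compound minor seventh: a minor seventh plus an octave.)

minor 14th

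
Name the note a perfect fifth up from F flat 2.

C flat 3

Counting five letter names up from F lands on C.
A perfect fifth spans 7 semitones, so from Fb2 the target pitch is Cb3.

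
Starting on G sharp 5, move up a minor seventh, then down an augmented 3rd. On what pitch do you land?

Up a minor seventh from G#5: F#6 (10 semitones up).
An augmented third down from F#6 is Db6.

D flat 6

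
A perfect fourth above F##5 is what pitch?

The fourth takes the letter from F up to B.
A perfect fourth spans 5 semitones, so from F##5 the target pitch is B#5.

B#5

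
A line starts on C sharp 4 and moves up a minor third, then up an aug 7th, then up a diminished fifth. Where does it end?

A sharp 5

Up a minor third from C#4: E4 (3 semitones up).
Up an augmented seventh from E4: D##5 (12 semitones up).
A diminished fifth up from D##5 is A#5.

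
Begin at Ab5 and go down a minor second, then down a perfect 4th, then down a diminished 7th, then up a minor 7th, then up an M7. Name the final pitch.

C##6

Ab5 down a minor second → G5 (1 semitone).
A perfect fourth down from G5 is D5.
A diminished seventh down from D5 is E#4.
E#4 up a minor seventh → D#5 (10 semitones).
D#5 up a major seventh → C##6 (11 semitones).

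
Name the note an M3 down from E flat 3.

C flat 3

Three letter names down from E: C.
Moving 4 semitones down from Eb3 (the size of a major third) reaches Cb3.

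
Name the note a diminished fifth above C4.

The fifth takes the letter from C up to G.
Moving 6 semitones up from C4 (the size of a diminished fifth) reaches Gb4.

Gb4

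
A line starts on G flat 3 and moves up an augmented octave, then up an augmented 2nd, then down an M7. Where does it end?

Up an augmented octave from Gb3: G4 (13 semitones up).
An augmented second up from G4 is A#4.
A#4 down a major seventh → B3 (11 semitones).

B 3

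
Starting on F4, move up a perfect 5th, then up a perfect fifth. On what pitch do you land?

G5

Up a perfect fifth from F4: C5 (7 semitones up).
Up a perfect fifth from C5: G5 (7 semitones up).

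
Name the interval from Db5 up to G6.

D to G spans four letter names (D-E-F-G), plus an octave — that makes it an eleventh of some quality.
A perfect eleventh would be 17 semitones; Db5 to G6 is 18, one semitone wider, so the interval is augmented.
(Equivalently, a compound augmented fourth: an augmented fourth plus an octave.)

augmented 11th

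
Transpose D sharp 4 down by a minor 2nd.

Two letter names down from D: C.
A minor second spans 1 semitone, so from D#4 the target pitch is C##4.

C double-sharp 4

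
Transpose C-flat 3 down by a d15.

C 1

The letter stays C (same as the start), shifted two octaves down.
A diminished fifteenth is 23 semitones; 23 semitones down from Cb3 gives C1.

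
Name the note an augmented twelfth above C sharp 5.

Five letters up from C (plus an octave) reaches G.
An augmented twelfth is 20 semitones; 20 semitones up from C#5 gives G##6.

G double-sharp 6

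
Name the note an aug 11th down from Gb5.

Four letters down from G (plus an octave) reaches D.
Moving 18 semitones down from Gb5 (the size of an augmented eleventh) reaches Dbb4.

Dbb4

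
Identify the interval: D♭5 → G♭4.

perfect fifth

Descending from Db5 to Gb4 is the same interval as ascending Gb4 to Db5.
G to D spans five letter names (G-A-B-C-D), so the interval is some kind of fifth.
Counting semitones, Gb4→Db5 is 7, which is the perfect fifth.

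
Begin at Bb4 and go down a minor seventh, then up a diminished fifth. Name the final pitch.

Down a minor seventh from Bb4: C4 (10 semitones down).
Up a diminished fifth from C4: Gb4 (6 semitones up).

Gb4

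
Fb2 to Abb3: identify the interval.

F to A spans three letter names (F-G-A), plus an octave: a tenth.
Fb2 to Abb3 is 15 semitones, a half step short of the major tenth (16), so this is minor.
(Equivalently, a compound minor third: a minor third plus an octave.)

minor 10th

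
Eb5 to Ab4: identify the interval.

perfect fifth

Descending from Eb5 to Ab4 is the same interval as ascending Ab4 to Eb5.
A to E spans five letter names (A-B-C-D-E): a fifth.
Ab4 to Eb5 is 7 semitones, matching the perfect fifth exactly, so the quality is perfect.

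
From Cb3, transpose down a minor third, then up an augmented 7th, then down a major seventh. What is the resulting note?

Cb3 down a minor third → Ab2 (3 semitones).
An augmented seventh up from Ab2 is G#3.
A major seventh down from G#3 is A2.

A2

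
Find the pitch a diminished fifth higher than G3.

The fifth takes the letter from G up to D.
A diminished fifth is 6 semitones; 6 semitones up from G3 gives Db4.

Db4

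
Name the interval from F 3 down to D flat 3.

major third

Descending from F3 to Db3 is the same interval as ascending Db3 to F3.
D to F spans three letter names (D-E-F) — that makes it a third of some quality.
The major third spans 4 semitones, and Db3 to F3 is exactly 4 semitones — so this is a major third.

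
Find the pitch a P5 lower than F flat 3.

The fifth takes the letter from F down to B.
A perfect fifth spans 7 semitones, so from Fb3 the target pitch is Bbb2.

B double-flat 2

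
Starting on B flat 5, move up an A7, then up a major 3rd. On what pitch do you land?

C double-sharp 7

Up an augmented seventh from Bb5: A#6 (12 semitones up).
Up a major third from A#6: C##7 (4 semitones up).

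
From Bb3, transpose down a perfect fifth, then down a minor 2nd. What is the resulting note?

A perfect fifth down from Bb3 is Eb3.
Eb3 down a minor second → D3 (1 semitone).

D3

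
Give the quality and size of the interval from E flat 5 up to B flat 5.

perfect 5th

E to B spans five letter names (E-F-G-A-B) — that makes it a fifth of some quality.
The perfect fifth spans 7 semitones, and Eb5 to Bb5 is exactly 7 semitones — so this is a perfect fifth.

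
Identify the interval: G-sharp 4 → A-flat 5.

G to A spans two letter names (G-A), plus an octave, so the interval is some kind of ninth.
A major ninth would be 14 semitones; G#4 to Ab5 is 12, two semitones narrower, so the interval is diminished.

diminished ninth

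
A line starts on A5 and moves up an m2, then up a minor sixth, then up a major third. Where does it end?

Bb6

A minor second up from A5 is Bb5.
Up a minor sixth from Bb5: Gb6 (8 semitones up).
Gb6 up a major third → Bb6 (4 semitones).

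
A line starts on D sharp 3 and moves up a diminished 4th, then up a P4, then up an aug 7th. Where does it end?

A diminished fourth up from D#3 is G3.
A perfect fourth up from G3 is C4.
Up an augmented seventh from C4: B#4 (12 semitones up).

B sharp 4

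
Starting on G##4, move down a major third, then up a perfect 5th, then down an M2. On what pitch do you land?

A#4

Down a major third from G##4: E#4 (4 semitones down).
A perfect fifth up from E#4 is B#4.
A major second down from B#4 is A#4.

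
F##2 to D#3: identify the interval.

F to D spans six letter names (F-G-A-B-C-D), so the interval is some kind of sixth.
F##2 to D#3 is 8 semitones, a half step short of the major sixth (9), so this is minor.

m6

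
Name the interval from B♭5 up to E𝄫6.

B to E spans four letter names (B-C-D-E): a fourth.
A perfect fourth would be 5 semitones; Bb5 to Ebb6 is 4, one semitone narrower, so the interval is diminished.

diminished 4th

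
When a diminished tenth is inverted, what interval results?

augmented sixth

First reduce the compound diminished tenth to its simple form, a diminished third.
Inverted interval numbers add to nine, so a third pairs with a sixth (3 + 6 = 9).
Quality inverts too: diminished becomes augmented. That makes the inversion an augmented sixth.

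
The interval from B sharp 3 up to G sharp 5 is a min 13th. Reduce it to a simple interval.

minor 6th

Each octave removed subtracts seven from the number: 13 − 7 = 6.
Quality carries through unchanged, so the simple form is a minor sixth.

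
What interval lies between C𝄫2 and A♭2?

A6

C to A spans six letter names (C-D-E-F-G-A), so the interval is some kind of sixth.
The major sixth is 9 semitones; here we have 10, one semitone wider: augmented.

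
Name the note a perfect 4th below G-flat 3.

D-flat 3

The fourth takes the letter from G down to D.
Moving 5 semitones down from Gb3 (the size of a perfect fourth) reaches Db3.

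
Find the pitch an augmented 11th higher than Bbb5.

Four letters up from B (plus an octave) reaches E.
An augmented eleventh spans 18 semitones, so from Bbb5 the target pitch is Eb7.

Eb7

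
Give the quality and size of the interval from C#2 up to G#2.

perfect fifth

C to G spans five letter names (C-D-E-F-G): a fifth.
Counting semitones, C#2→G#2 is 7, which is the perfect fifth.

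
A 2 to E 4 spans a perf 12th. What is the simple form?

Take out an octave (7 from the number): 12 − 7 = 5.
That makes a perfect twelfth a compound perfect fifth — an octave plus a perfect fifth.

perfect fifth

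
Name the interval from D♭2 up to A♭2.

D to A spans five letter names (D-E-F-G-A), so the interval is some kind of fifth.
Db2 to Ab2 is 7 semitones, matching the perfect fifth exactly, so the quality is perfect.

perfect fifth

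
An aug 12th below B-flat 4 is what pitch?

E-double-flat 3

The twelfth's letter: B down five letter names plus an octave → E.
An augmented twelfth is 20 semitones; 20 semitones down from Bb4 gives Ebb3.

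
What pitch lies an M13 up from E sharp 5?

Counting six letter names plus an octave up from E lands on C.
A major thirteenth spans 21 semitones, so from E#5 the target pitch is C##7.

C double-sharp 7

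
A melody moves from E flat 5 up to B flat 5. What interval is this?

perfect 5th

E to B spans five letter names (E-F-G-A-B), so the interval is some kind of fifth.
The perfect fifth spans 7 semitones, and Eb5 to Bb5 is exactly 7 semitones — so this is a perfect fifth.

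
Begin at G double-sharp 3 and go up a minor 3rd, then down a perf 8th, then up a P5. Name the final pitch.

G##3 up a minor third → B#3 (3 semitones).
Down a perfect octave from B#3: B#2 (12 semitones down).
Up a perfect fifth from B#2: F##3 (7 semitones up).

F double-sharp 3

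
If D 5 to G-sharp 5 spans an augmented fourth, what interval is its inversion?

diminished 5th

The rule of nine gives the new number: 9 − 4 = 5, so a fourth becomes a fifth.
And augmented becomes diminished under inversion, so we get a diminished fifth.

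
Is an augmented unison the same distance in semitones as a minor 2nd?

Both span 1 semitone: an augmented unison and a minor second are the same chromatic distance.

Yes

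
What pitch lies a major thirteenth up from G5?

Six letters up from G (plus an octave) reaches E.
A major thirteenth spans 21 semitones, so from G5 the target pitch is E7.

E7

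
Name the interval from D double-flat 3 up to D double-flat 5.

P15

D to D is the same letter name, plus 2 octaves — that makes it a fifteenth of some quality.
Counting semitones, Dbb3→Dbb5 is 24, which is the perfect fifteenth.
(Equivalently, a compound perfect octave: a perfect octave plus an octave.)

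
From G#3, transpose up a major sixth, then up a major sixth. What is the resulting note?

C##5

A major sixth up from G#3 is E#4.
E#4 up a major sixth → C##5 (9 semitones).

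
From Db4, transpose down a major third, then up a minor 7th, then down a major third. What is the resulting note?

A major third down from Db4 is Bbb3.
A minor seventh up from Bbb3 is Abb4.
Abb4 down a major third → Fbb4 (4 semitones).

Fbb4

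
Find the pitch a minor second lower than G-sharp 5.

F-double-sharp 5

Two letter names down from G: F.
A minor second is 1 semitone; 1 semitone down from G#5 gives F##5.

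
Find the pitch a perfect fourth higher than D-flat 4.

The fourth takes the letter from D up to G.
Moving 5 semitones up from Db4 (the size of a perfect fourth) reaches Gb4.

G-flat 4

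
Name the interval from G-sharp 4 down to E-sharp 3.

m10

Descending from G#4 to E#3 is the same interval as ascending E#3 to G#4.
E to G spans three letter names (E-F-G), plus an octave: a tenth.
E#3 to G#4 is 15 semitones, a half step short of the major tenth (16), so this is minor.
(Equivalently, a compound minor third: a minor third plus an octave.)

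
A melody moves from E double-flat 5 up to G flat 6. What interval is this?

E to G spans three letter names (E-F-G), plus an octave — that makes it a tenth of some quality.
Ebb5 to Gb6 is 16 semitones, matching the major tenth exactly, so the quality is major.
(Equivalently, a compound major third: a major third plus an octave.)

M10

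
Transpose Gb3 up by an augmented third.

Three letter names up from G: B.
An augmented third spans 5 semitones, so from Gb3 the target pitch is B3.

B3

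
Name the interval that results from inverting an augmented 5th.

diminished 4th

Inverted interval numbers add to nine, so a fifth pairs with a fourth (5 + 4 = 9).
The quality also flips — augmented becomes diminished — giving a diminished fourth.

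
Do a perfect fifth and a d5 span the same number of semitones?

7 semitones (perfect fifth) vs 6 semitones (diminished fifth): not equal.

No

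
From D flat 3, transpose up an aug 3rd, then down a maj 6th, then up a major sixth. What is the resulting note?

Up an augmented third from Db3: F#3 (5 semitones up).
A major sixth down from F#3 is A2.
Up a major sixth from A2: F#3 (9 semitones up).

F sharp 3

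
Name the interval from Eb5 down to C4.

minor tenth

Descending from Eb5 to C4 is the same interval as ascending C4 to Eb5.
C to E spans three letter names (C-D-E), plus an octave: a tenth.
C4 to Eb5 is 15 semitones, a half step short of the major tenth (16), so this is minor.
(Equivalently, a compound minor third: a minor third plus an octave.)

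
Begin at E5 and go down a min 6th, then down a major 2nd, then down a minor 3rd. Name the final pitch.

A minor sixth down from E5 is G#4.
G#4 down a major second → F#4 (2 semitones).
Down a minor third from F#4: D#4 (3 semitones down).

D#4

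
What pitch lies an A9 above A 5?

Counting two letter names plus an octave up from A lands on B.
Moving 15 semitones up from A5 (the size of an augmented ninth) reaches B#6.

B-sharp 6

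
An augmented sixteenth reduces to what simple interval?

augmented second

Each octave removed subtracts seven from the number: 16 − 14 = 2.
Quality carries through unchanged, so the simple form is an augmented second.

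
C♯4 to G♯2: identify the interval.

Descending from C#4 to G#2 is the same interval as ascending G#2 to C#4.
G to C spans four letter names (G-A-B-C), plus an octave: an eleventh.
Counting semitones, G#2→C#4 is 17, which is the perfect eleventh.
(Equivalently, a compound perfect fourth: a perfect fourth plus an octave.)

perfect eleventh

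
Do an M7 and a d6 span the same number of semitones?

11 semitones (major seventh) vs 7 semitones (diminished sixth): not equal.

No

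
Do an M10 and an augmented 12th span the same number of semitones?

A major tenth spans 16 semitones; an augmented twelfth spans 20 semitones. They differ by 4.

No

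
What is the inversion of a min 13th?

major 3rd

First reduce the compound minor thirteenth to its simple form, a minor sixth.
Inverted interval numbers add to nine, so a sixth pairs with a third (6 + 3 = 9).
The quality also flips — minor becomes major — giving a major third.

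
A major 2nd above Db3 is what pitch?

Eb3

Counting two letter names up from D lands on E.
A major second is 2 semitones; 2 semitones up from Db3 gives Eb3.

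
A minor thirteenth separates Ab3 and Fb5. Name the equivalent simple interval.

minor 6th

Each octave removed subtracts seven from the number: 13 − 7 = 6.
Quality carries through unchanged, so the simple form is a minor sixth.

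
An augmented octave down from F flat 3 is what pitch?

An octave keeps the letter name F, an octave down from F.
Moving 13 semitones down from Fb3 (the size of an augmented octave) reaches Fbb2.

F double-flat 2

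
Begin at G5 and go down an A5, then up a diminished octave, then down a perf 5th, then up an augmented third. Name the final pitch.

Down an augmented fifth from G5: Cb5 (8 semitones down).
A diminished octave up from Cb5 is Cbb6.
Cbb6 down a perfect fifth → Fbb5 (7 semitones).
An augmented third up from Fbb5 is Ab5.

Ab5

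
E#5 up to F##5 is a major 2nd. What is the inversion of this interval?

m7

The rule of nine gives the new number: 9 − 2 = 7, so a second becomes a seventh.
The quality also flips — major becomes minor — giving a minor seventh.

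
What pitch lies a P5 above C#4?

G#4

The fifth takes the letter from C up to G.
Moving 7 semitones up from C#4 (the size of a perfect fifth) reaches G#4.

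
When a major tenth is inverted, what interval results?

First reduce the compound major tenth to its simple form, a major third.
Interval numbers invert to sum to nine: 3 + 6 = 9, so a third inverts to a sixth.
And major becomes minor under inversion, so we get a minor sixth.

m6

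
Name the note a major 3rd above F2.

A2

The third takes the letter from F up to A.
A major third is 4 semitones; 4 semitones up from F2 gives A2.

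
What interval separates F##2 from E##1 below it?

minor 9th

Descending from F##2 to E##1 is the same interval as ascending E##1 to F##2.
E to F spans two letter names (E-F), plus an octave: a ninth.
At 13 semitones, E##1→F##2 falls one short of a major ninth: minor.
(Equivalently, a compound minor second: a minor second plus an octave.)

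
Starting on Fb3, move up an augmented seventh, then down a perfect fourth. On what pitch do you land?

B3

Fb3 up an augmented seventh → E4 (12 semitones).
E4 down a perfect fourth → B3 (5 semitones).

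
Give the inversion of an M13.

m3

First reduce the compound major thirteenth to its simple form, a major sixth.
Inverted interval numbers add to nine, so a sixth pairs with a third (6 + 3 = 9).
And major becomes minor under inversion, so we get a minor third.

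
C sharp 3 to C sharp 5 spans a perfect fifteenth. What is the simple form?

Take out an octave (7 from the number): 15 − 7 = 8.
So a perfect fifteenth is an octave plus a perfect octave. The quality is unchanged.

perfect 8th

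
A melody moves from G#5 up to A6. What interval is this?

m9

G to A spans two letter names (G-A), plus an octave: a ninth.
A major ninth would be 14 semitones, but G#5 to A6 is 13 — one semitone narrower, making it a minor ninth.
(Equivalently, a compound minor second: a minor second plus an octave.)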